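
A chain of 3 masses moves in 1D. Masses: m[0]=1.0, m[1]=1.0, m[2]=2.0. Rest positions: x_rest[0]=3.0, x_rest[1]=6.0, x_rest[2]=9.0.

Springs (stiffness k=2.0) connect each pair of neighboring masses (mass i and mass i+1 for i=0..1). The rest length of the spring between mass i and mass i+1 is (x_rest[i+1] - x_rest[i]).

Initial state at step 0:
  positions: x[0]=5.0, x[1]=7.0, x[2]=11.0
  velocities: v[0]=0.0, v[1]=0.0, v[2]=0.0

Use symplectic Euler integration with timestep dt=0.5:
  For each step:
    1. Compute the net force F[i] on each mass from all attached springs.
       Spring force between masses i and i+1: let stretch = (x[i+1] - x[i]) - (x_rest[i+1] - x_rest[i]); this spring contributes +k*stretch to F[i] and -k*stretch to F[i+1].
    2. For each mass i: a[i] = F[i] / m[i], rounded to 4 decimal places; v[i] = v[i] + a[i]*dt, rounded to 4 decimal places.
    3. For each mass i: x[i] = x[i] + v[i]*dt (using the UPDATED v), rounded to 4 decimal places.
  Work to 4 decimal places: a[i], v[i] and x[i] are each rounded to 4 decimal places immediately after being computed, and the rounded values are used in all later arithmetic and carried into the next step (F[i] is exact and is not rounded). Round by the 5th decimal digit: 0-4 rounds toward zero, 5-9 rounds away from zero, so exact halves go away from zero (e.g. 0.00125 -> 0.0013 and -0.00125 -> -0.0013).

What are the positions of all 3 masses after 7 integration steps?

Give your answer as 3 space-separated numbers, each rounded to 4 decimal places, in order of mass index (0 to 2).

Step 0: x=[5.0000 7.0000 11.0000] v=[0.0000 0.0000 0.0000]
Step 1: x=[4.5000 8.0000 10.7500] v=[-1.0000 2.0000 -0.5000]
Step 2: x=[4.2500 8.6250 10.5625] v=[-0.5000 1.2500 -0.3750]
Step 3: x=[4.6875 8.0313 10.6407] v=[0.8750 -1.1875 0.1563]
Step 4: x=[5.2969 7.0704 10.8165] v=[1.2188 -1.9219 0.3516]
Step 5: x=[5.2931 7.0958 10.8058] v=[-0.0077 0.0507 -0.0215]
Step 6: x=[4.6906 8.0748 10.6176] v=[-1.2050 1.9580 -0.3765]
Step 7: x=[4.2802 8.6331 10.5437] v=[-0.8208 1.1166 -0.1479]

Answer: 4.2802 8.6331 10.5437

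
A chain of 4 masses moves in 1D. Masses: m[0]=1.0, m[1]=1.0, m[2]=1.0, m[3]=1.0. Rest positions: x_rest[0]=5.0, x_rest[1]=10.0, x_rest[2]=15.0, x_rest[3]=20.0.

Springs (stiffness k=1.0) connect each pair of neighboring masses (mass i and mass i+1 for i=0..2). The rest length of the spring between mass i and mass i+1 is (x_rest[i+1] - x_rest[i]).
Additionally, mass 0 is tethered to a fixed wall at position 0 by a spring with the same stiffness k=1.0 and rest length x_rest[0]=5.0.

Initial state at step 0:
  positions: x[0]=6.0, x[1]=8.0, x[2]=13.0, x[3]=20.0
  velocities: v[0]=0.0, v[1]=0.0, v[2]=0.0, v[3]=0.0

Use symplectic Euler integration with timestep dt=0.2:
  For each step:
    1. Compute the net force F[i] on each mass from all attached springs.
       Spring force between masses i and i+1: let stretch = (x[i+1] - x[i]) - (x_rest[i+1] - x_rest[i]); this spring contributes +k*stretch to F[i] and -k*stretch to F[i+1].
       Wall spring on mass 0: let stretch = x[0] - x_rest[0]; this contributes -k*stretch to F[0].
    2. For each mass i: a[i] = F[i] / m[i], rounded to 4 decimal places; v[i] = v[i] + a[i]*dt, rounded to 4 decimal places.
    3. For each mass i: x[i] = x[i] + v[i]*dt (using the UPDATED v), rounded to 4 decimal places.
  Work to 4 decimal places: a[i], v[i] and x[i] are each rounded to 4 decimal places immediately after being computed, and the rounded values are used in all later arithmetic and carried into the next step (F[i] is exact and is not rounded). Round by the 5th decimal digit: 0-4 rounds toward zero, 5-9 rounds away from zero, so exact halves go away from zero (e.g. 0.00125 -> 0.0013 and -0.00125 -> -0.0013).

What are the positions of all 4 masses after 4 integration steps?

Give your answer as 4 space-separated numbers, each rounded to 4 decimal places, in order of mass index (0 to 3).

Step 0: x=[6.0000 8.0000 13.0000 20.0000] v=[0.0000 0.0000 0.0000 0.0000]
Step 1: x=[5.8400 8.1200 13.0800 19.9200] v=[-0.8000 0.6000 0.4000 -0.4000]
Step 2: x=[5.5376 8.3472 13.2352 19.7664] v=[-1.5120 1.1360 0.7760 -0.7680]
Step 3: x=[5.1261 8.6575 13.4561 19.5516] v=[-2.0576 1.5517 1.1046 -1.0742]
Step 4: x=[4.6508 9.0185 13.7289 19.2929] v=[-2.3765 1.8051 1.3640 -1.2933]

Answer: 4.6508 9.0185 13.7289 19.2929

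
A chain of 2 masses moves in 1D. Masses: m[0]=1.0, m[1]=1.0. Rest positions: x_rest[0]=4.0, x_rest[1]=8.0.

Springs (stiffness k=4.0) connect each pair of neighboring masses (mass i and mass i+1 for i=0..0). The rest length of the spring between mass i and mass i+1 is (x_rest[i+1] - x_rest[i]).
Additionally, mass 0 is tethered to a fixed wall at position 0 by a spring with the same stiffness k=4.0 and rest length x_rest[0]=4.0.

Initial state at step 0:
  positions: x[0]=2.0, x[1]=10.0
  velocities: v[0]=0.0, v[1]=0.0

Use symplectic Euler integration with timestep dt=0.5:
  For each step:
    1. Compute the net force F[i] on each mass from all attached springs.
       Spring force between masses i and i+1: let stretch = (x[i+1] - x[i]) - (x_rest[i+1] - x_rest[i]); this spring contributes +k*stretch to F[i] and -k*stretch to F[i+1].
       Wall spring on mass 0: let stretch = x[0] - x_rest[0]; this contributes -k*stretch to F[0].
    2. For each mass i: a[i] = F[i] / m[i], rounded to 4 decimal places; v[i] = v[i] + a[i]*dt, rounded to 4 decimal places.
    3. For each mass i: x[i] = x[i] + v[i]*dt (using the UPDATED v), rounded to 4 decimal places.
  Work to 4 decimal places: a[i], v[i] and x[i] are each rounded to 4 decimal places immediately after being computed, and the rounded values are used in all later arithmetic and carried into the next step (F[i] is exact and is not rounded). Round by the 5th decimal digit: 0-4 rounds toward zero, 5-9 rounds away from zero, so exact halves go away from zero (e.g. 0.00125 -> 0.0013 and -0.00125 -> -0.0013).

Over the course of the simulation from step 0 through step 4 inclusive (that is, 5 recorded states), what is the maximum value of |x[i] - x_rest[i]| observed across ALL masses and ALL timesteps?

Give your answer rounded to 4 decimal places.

Answer: 4.0000

Derivation:
Step 0: x=[2.0000 10.0000] v=[0.0000 0.0000]
Step 1: x=[8.0000 6.0000] v=[12.0000 -8.0000]
Step 2: x=[4.0000 8.0000] v=[-8.0000 4.0000]
Step 3: x=[0.0000 10.0000] v=[-8.0000 4.0000]
Step 4: x=[6.0000 6.0000] v=[12.0000 -8.0000]
Max displacement = 4.0000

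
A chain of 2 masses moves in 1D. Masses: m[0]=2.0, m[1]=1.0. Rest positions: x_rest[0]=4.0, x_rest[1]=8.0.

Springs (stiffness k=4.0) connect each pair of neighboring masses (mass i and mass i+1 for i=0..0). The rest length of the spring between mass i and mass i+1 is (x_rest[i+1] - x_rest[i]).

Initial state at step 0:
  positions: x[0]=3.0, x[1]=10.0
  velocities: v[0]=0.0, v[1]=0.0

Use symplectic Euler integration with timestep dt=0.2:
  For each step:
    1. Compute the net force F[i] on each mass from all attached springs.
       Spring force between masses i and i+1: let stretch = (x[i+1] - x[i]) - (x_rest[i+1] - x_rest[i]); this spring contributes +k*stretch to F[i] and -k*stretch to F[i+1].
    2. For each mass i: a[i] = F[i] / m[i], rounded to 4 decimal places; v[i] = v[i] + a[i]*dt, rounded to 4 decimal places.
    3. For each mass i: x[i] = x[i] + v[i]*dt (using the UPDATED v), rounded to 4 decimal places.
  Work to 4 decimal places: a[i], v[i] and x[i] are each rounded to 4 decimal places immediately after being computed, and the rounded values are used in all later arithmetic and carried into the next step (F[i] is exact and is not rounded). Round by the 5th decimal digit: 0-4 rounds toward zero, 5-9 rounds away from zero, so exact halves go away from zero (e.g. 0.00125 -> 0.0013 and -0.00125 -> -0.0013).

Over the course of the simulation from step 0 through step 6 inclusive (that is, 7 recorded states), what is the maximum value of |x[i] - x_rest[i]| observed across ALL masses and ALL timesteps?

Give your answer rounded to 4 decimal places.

Answer: 2.0570

Derivation:
Step 0: x=[3.0000 10.0000] v=[0.0000 0.0000]
Step 1: x=[3.2400 9.5200] v=[1.2000 -2.4000]
Step 2: x=[3.6624 8.6752] v=[2.1120 -4.2240]
Step 3: x=[4.1658 7.6684] v=[2.5171 -5.0342]
Step 4: x=[4.6294 6.7411] v=[2.3181 -4.6363]
Step 5: x=[4.9420 6.1160] v=[1.5628 -3.1257]
Step 6: x=[5.0285 5.9430] v=[0.4324 -0.8649]
Max displacement = 2.0570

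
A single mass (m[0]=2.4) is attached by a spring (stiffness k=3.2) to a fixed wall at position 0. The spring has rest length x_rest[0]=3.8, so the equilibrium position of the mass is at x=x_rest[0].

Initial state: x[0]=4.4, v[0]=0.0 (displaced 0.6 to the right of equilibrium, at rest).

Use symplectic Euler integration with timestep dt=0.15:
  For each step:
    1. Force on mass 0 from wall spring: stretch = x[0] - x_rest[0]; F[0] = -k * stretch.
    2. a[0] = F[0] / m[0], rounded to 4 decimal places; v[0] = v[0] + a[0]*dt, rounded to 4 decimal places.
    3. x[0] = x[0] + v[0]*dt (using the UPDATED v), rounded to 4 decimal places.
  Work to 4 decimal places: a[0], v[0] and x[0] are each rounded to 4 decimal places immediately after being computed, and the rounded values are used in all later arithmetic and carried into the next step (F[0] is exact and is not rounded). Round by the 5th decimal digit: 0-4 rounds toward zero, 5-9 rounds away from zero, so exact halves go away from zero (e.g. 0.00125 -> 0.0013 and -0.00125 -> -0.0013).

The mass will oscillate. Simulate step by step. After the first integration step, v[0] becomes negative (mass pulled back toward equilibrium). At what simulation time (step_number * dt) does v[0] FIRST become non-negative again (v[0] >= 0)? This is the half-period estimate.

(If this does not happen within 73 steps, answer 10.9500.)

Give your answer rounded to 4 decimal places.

Answer: 2.8500

Derivation:
Step 0: x=[4.4000] v=[0.0000]
Step 1: x=[4.3820] v=[-0.1200]
Step 2: x=[4.3465] v=[-0.2364]
Step 3: x=[4.2946] v=[-0.3457]
Step 4: x=[4.2279] v=[-0.4446]
Step 5: x=[4.1484] v=[-0.5302]
Step 6: x=[4.0584] v=[-0.5999]
Step 7: x=[3.9607] v=[-0.6516]
Step 8: x=[3.8581] v=[-0.6837]
Step 9: x=[3.7538] v=[-0.6953]
Step 10: x=[3.6509] v=[-0.6861]
Step 11: x=[3.5525] v=[-0.6563]
Step 12: x=[3.4615] v=[-0.6068]
Step 13: x=[3.3806] v=[-0.5391]
Step 14: x=[3.3123] v=[-0.4552]
Step 15: x=[3.2586] v=[-0.3577]
Step 16: x=[3.2212] v=[-0.2494]
Step 17: x=[3.2012] v=[-0.1336]
Step 18: x=[3.1991] v=[-0.0138]
Step 19: x=[3.2151] v=[0.1064]
First v>=0 after going negative at step 19, time=2.8500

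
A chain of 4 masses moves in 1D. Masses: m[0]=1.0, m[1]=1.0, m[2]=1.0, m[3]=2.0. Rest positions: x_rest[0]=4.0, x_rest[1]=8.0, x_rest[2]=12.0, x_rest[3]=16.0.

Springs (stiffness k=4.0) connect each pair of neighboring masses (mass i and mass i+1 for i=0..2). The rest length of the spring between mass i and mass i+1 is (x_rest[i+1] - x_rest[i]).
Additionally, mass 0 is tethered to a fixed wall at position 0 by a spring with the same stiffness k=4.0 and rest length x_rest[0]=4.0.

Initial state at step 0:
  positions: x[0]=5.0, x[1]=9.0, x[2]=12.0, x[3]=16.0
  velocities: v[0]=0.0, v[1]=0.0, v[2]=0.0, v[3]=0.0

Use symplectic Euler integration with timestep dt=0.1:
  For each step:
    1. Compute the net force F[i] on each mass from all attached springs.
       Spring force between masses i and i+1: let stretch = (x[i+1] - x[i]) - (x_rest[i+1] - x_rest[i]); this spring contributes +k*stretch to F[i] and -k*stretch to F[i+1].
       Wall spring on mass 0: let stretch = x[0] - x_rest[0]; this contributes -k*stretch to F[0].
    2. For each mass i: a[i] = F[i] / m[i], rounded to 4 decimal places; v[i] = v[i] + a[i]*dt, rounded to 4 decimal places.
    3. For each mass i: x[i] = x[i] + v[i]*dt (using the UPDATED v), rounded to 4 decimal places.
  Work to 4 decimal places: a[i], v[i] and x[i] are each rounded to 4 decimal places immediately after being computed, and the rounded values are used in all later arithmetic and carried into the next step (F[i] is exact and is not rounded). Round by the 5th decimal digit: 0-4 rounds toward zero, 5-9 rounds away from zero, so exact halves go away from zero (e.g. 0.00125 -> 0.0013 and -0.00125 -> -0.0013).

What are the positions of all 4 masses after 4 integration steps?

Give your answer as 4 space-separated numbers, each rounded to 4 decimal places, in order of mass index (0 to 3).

Step 0: x=[5.0000 9.0000 12.0000 16.0000] v=[0.0000 0.0000 0.0000 0.0000]
Step 1: x=[4.9600 8.9600 12.0400 16.0000] v=[-0.4000 -0.4000 0.4000 0.0000]
Step 2: x=[4.8816 8.8832 12.1152 16.0008] v=[-0.7840 -0.7680 0.7520 0.0080]
Step 3: x=[4.7680 8.7756 12.2165 16.0039] v=[-1.1360 -1.0758 1.0134 0.0309]
Step 4: x=[4.6240 8.6454 12.3317 16.0112] v=[-1.4402 -1.3025 1.1520 0.0734]

Answer: 4.6240 8.6454 12.3317 16.0112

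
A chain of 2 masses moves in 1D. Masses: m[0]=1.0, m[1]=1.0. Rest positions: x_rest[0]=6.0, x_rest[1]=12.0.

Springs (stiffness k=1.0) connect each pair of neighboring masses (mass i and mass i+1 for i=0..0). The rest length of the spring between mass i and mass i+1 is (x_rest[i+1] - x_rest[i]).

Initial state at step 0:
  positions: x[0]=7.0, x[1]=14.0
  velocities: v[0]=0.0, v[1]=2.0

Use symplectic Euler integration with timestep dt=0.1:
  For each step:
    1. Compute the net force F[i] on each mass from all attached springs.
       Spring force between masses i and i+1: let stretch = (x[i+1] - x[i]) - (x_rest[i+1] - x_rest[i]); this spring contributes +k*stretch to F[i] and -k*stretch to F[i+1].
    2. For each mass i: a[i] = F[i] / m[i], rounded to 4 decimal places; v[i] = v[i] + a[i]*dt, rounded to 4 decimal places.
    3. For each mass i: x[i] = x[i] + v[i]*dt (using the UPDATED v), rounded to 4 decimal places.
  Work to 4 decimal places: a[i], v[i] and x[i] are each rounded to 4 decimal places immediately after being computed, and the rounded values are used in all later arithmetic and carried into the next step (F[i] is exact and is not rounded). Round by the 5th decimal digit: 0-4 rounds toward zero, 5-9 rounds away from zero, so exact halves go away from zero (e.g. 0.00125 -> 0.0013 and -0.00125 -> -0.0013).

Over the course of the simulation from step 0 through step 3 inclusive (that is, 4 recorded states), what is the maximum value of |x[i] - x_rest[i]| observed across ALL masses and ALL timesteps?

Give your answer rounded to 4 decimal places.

Answer: 2.5330

Derivation:
Step 0: x=[7.0000 14.0000] v=[0.0000 2.0000]
Step 1: x=[7.0100 14.1900] v=[0.1000 1.9000]
Step 2: x=[7.0318 14.3682] v=[0.2180 1.7820]
Step 3: x=[7.0670 14.5330] v=[0.3516 1.6484]
Max displacement = 2.5330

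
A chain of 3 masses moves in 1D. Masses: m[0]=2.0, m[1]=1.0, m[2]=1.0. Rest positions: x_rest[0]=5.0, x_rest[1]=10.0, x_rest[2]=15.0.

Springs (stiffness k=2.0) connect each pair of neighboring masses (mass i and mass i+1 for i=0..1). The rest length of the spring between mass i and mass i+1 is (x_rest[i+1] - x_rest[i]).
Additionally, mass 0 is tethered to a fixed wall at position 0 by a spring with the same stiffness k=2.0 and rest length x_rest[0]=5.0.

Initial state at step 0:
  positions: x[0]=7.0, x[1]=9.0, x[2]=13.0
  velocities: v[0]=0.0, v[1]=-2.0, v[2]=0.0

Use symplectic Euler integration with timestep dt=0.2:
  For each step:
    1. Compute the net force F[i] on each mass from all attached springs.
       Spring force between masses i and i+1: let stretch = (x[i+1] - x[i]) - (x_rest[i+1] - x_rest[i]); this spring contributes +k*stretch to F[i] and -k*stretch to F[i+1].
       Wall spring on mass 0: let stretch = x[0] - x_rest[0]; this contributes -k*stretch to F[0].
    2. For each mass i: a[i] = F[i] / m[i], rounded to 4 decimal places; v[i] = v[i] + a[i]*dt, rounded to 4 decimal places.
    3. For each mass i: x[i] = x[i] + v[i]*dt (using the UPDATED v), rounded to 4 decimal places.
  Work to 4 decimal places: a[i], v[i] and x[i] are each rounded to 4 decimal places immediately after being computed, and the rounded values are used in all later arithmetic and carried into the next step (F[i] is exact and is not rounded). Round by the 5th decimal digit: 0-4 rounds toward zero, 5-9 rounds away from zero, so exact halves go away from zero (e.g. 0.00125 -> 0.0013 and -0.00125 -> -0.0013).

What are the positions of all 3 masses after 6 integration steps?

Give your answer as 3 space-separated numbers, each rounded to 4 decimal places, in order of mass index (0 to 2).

Step 0: x=[7.0000 9.0000 13.0000] v=[0.0000 -2.0000 0.0000]
Step 1: x=[6.8000 8.7600 13.0800] v=[-1.0000 -1.2000 0.4000]
Step 2: x=[6.4064 8.7088 13.2144] v=[-1.9680 -0.2560 0.6720]
Step 3: x=[5.8486 8.8339 13.3884] v=[-2.7888 0.6253 0.8698]
Step 4: x=[5.1763 9.0845 13.5980] v=[-3.3615 1.2530 1.0480]
Step 5: x=[4.4533 9.3835 13.8465] v=[-3.6151 1.4951 1.2426]
Step 6: x=[3.7494 9.6451 14.1380] v=[-3.5197 1.3082 1.4574]

Answer: 3.7494 9.6451 14.1380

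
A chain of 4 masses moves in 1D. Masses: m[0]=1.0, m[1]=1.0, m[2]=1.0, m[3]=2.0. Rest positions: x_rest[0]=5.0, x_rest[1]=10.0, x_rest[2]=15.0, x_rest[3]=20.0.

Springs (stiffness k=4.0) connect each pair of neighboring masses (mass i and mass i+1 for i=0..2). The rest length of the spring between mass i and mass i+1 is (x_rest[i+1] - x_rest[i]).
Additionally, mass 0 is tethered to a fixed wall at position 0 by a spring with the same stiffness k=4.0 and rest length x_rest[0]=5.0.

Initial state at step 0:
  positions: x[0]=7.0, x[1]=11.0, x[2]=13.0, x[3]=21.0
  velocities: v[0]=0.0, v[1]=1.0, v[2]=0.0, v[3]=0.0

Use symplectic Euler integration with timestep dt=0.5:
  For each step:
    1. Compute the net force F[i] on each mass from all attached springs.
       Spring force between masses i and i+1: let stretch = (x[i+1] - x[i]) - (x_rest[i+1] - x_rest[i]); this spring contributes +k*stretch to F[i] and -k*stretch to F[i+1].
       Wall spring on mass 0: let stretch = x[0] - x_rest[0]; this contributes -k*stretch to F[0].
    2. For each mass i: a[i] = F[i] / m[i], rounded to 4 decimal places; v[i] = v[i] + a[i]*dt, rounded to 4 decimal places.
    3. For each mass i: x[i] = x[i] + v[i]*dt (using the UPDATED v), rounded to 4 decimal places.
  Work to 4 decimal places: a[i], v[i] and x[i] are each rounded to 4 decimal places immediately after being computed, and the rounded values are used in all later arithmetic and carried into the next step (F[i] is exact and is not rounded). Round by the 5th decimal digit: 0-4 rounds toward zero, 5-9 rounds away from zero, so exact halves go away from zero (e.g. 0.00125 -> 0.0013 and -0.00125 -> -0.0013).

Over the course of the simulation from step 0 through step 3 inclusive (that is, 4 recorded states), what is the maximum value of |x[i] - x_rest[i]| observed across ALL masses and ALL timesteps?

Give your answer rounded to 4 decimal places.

Answer: 4.0000

Derivation:
Step 0: x=[7.0000 11.0000 13.0000 21.0000] v=[0.0000 1.0000 0.0000 0.0000]
Step 1: x=[4.0000 9.5000 19.0000 19.5000] v=[-6.0000 -3.0000 12.0000 -3.0000]
Step 2: x=[2.5000 12.0000 16.0000 20.2500] v=[-3.0000 5.0000 -6.0000 1.5000]
Step 3: x=[8.0000 9.0000 13.2500 21.3750] v=[11.0000 -6.0000 -5.5000 2.2500]
Max displacement = 4.0000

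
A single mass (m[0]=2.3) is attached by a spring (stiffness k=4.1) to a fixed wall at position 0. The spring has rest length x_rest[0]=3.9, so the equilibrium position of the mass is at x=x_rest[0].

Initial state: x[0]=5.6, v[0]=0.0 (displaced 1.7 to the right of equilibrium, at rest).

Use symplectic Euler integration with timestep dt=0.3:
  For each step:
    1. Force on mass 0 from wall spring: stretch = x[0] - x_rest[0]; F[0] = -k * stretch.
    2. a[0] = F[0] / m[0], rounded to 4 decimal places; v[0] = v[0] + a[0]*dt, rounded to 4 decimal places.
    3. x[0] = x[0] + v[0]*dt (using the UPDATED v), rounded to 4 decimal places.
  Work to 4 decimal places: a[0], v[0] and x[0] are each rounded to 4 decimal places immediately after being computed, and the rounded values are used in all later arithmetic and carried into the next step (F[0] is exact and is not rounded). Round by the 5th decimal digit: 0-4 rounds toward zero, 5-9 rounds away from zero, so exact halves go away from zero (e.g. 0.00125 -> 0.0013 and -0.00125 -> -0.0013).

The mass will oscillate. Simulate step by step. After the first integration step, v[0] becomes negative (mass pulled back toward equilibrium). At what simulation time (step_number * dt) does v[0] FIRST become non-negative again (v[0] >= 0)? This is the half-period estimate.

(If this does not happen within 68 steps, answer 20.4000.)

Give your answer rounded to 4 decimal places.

Step 0: x=[5.6000] v=[0.0000]
Step 1: x=[5.3273] v=[-0.9091]
Step 2: x=[4.8256] v=[-1.6724]
Step 3: x=[4.1754] v=[-2.1674]
Step 4: x=[3.4810] v=[-2.3147]
Step 5: x=[2.8538] v=[-2.0906]
Step 6: x=[2.3945] v=[-1.5311]
Step 7: x=[2.1767] v=[-0.7260]
Step 8: x=[2.2354] v=[0.1956]
First v>=0 after going negative at step 8, time=2.4000

Answer: 2.4000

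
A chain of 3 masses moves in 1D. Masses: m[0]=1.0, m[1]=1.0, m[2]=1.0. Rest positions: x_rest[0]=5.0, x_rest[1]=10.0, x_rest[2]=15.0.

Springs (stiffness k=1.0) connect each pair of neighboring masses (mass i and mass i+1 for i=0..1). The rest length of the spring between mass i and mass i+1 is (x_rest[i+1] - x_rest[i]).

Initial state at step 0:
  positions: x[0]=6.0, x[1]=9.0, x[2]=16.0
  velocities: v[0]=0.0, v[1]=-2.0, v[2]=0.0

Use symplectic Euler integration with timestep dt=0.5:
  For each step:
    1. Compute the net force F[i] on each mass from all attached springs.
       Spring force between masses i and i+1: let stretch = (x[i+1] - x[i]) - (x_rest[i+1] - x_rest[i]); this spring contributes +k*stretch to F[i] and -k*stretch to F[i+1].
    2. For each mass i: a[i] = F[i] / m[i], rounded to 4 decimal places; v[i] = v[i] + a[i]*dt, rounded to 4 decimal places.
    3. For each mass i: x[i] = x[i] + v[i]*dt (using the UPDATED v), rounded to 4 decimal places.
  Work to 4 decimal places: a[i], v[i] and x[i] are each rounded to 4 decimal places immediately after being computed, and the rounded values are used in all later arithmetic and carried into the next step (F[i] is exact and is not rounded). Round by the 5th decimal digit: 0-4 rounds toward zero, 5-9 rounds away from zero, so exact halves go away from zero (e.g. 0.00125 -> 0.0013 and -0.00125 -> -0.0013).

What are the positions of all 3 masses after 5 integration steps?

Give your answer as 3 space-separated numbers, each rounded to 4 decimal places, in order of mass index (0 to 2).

Answer: 3.4083 9.1837 13.4083

Derivation:
Step 0: x=[6.0000 9.0000 16.0000] v=[0.0000 -2.0000 0.0000]
Step 1: x=[5.5000 9.0000 15.5000] v=[-1.0000 0.0000 -1.0000]
Step 2: x=[4.6250 9.7500 14.6250] v=[-1.7500 1.5000 -1.7500]
Step 3: x=[3.7813 10.4375 13.7813] v=[-1.6875 1.3750 -1.6875]
Step 4: x=[3.3516 10.2969 13.3516] v=[-0.8594 -0.2812 -0.8594]
Step 5: x=[3.4083 9.1837 13.4083] v=[0.1133 -2.2265 0.1133]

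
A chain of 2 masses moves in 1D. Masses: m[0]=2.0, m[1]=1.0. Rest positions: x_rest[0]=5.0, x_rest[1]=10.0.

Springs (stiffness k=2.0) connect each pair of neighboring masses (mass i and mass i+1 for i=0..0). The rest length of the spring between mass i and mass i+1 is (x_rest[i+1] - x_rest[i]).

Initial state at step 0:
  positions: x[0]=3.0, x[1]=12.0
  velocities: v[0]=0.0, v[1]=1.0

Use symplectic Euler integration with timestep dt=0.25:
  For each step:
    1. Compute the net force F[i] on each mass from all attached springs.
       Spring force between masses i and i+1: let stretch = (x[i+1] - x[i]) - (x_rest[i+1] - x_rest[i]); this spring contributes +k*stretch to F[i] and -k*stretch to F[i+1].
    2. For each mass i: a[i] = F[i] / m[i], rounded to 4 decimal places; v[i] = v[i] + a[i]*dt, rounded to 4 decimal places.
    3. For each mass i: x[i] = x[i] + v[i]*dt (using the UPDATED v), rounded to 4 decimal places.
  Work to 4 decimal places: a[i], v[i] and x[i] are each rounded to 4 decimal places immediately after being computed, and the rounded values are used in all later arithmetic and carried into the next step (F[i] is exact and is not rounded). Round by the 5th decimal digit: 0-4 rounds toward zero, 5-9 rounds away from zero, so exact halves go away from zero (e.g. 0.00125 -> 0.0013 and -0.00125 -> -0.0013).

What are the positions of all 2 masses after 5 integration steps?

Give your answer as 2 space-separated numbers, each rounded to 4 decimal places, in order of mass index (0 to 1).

Step 0: x=[3.0000 12.0000] v=[0.0000 1.0000]
Step 1: x=[3.2500 11.7500] v=[1.0000 -1.0000]
Step 2: x=[3.7188 11.0625] v=[1.8750 -2.7500]
Step 3: x=[4.3340 10.0820] v=[2.4609 -3.9219]
Step 4: x=[4.9960 9.0080] v=[2.6479 -4.2959]
Step 5: x=[5.5962 8.0575] v=[2.4009 -3.8019]

Answer: 5.5962 8.0575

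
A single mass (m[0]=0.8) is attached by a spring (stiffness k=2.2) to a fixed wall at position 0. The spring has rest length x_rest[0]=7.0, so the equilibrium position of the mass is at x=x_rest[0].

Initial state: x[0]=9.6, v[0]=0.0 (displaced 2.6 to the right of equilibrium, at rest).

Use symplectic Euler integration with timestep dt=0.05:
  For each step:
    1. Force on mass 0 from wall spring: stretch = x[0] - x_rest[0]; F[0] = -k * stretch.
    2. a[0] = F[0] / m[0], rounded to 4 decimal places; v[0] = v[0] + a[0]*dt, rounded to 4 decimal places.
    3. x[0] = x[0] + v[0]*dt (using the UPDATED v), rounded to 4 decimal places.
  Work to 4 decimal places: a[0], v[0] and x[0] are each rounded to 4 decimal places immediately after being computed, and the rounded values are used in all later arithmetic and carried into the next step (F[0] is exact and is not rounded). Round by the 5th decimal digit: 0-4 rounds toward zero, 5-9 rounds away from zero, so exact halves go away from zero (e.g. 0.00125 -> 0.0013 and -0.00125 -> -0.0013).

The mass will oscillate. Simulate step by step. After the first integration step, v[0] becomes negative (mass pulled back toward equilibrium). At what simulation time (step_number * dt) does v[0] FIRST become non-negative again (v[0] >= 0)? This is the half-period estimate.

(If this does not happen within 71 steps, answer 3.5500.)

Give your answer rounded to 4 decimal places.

Step 0: x=[9.6000] v=[0.0000]
Step 1: x=[9.5821] v=[-0.3575]
Step 2: x=[9.5465] v=[-0.7125]
Step 3: x=[9.4934] v=[-1.0626]
Step 4: x=[9.4231] v=[-1.4054]
Step 5: x=[9.3362] v=[-1.7386]
Step 6: x=[9.2332] v=[-2.0598]
Step 7: x=[9.1149] v=[-2.3669]
Step 8: x=[8.9820] v=[-2.6577]
Step 9: x=[8.8355] v=[-2.9302]
Step 10: x=[8.6764] v=[-3.1826]
Step 11: x=[8.5057] v=[-3.4131]
Step 12: x=[8.3247] v=[-3.6201]
Step 13: x=[8.1346] v=[-3.8022]
Step 14: x=[7.9367] v=[-3.9582]
Step 15: x=[7.7324] v=[-4.0870]
Step 16: x=[7.5230] v=[-4.1877]
Step 17: x=[7.3100] v=[-4.2596]
Step 18: x=[7.0949] v=[-4.3022]
Step 19: x=[6.8791] v=[-4.3153]
Step 20: x=[6.6642] v=[-4.2987]
Step 21: x=[6.4516] v=[-4.2525]
Step 22: x=[6.2427] v=[-4.1771]
Step 23: x=[6.0391] v=[-4.0730]
Step 24: x=[5.8421] v=[-3.9409]
Step 25: x=[5.6530] v=[-3.7817]
Step 26: x=[5.4732] v=[-3.5965]
Step 27: x=[5.3039] v=[-3.3866]
Step 28: x=[5.1462] v=[-3.1534]
Step 29: x=[5.0013] v=[-2.8985]
Step 30: x=[4.8701] v=[-2.6237]
Step 31: x=[4.7536] v=[-2.3308]
Step 32: x=[4.6525] v=[-2.0219]
Step 33: x=[4.5675] v=[-1.6991]
Step 34: x=[4.4993] v=[-1.3646]
Step 35: x=[4.4483] v=[-1.0208]
Step 36: x=[4.4148] v=[-0.6699]
Step 37: x=[4.3991] v=[-0.3144]
Step 38: x=[4.4013] v=[0.0432]
First v>=0 after going negative at step 38, time=1.9000

Answer: 1.9000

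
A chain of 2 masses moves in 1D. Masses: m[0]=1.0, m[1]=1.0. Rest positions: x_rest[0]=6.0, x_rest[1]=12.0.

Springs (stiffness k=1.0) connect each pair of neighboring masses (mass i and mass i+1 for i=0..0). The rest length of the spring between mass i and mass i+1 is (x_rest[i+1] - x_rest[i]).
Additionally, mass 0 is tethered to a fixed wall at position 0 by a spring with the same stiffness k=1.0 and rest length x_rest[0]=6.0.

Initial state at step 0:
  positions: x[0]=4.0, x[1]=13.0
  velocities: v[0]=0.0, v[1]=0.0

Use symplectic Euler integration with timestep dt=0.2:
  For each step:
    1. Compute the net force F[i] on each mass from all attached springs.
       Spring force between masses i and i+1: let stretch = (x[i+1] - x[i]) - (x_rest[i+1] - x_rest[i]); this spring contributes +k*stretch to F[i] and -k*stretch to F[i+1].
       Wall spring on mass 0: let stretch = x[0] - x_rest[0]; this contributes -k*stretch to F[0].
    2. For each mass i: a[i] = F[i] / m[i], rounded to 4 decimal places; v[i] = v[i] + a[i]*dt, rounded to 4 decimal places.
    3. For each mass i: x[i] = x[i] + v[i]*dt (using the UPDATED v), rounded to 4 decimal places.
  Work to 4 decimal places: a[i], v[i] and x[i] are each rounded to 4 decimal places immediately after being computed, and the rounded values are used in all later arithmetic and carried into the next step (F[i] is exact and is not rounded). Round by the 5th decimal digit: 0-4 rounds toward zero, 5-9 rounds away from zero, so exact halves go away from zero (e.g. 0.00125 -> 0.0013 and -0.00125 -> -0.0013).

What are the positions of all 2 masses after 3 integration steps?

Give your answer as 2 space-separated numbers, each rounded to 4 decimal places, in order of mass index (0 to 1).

Answer: 5.0982 12.3427

Derivation:
Step 0: x=[4.0000 13.0000] v=[0.0000 0.0000]
Step 1: x=[4.2000 12.8800] v=[1.0000 -0.6000]
Step 2: x=[4.5792 12.6528] v=[1.8960 -1.1360]
Step 3: x=[5.0982 12.3427] v=[2.5949 -1.5507]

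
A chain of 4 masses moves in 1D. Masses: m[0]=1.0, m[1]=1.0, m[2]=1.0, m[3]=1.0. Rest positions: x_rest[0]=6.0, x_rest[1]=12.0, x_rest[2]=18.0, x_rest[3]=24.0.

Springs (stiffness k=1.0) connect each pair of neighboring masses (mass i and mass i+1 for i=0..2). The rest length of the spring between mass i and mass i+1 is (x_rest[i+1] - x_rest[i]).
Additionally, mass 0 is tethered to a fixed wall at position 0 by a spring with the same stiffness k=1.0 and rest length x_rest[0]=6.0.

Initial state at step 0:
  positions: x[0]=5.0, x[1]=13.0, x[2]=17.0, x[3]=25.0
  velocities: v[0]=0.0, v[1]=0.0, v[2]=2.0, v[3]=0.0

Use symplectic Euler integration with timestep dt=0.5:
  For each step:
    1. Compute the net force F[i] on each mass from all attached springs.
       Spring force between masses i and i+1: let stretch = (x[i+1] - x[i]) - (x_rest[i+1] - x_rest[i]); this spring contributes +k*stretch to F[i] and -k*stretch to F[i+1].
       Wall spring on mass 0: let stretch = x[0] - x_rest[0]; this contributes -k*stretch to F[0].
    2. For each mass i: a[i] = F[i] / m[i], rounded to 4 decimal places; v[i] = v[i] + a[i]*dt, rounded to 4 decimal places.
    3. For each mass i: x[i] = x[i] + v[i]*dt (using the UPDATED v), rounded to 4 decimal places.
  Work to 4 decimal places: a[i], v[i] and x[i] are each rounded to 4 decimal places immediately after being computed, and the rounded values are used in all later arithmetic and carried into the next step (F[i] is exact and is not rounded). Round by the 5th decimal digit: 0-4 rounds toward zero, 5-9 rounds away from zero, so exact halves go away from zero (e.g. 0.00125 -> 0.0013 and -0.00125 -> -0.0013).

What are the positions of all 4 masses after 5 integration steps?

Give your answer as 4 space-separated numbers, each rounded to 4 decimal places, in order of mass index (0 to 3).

Answer: 6.4259 14.6837 18.0987 26.1437

Derivation:
Step 0: x=[5.0000 13.0000 17.0000 25.0000] v=[0.0000 0.0000 2.0000 0.0000]
Step 1: x=[5.7500 12.0000 19.0000 24.5000] v=[1.5000 -2.0000 4.0000 -1.0000]
Step 2: x=[6.6250 11.1875 20.6250 24.1250] v=[1.7500 -1.6250 3.2500 -0.7500]
Step 3: x=[6.9844 11.5938 20.7657 24.3750] v=[0.7188 0.8125 0.2813 0.5000]
Step 4: x=[6.7501 13.1407 19.5157 25.2227] v=[-0.4687 3.0938 -2.5000 1.6954]
Step 5: x=[6.4259 14.6837 18.0987 26.1437] v=[-0.6485 3.0860 -2.8340 1.8419]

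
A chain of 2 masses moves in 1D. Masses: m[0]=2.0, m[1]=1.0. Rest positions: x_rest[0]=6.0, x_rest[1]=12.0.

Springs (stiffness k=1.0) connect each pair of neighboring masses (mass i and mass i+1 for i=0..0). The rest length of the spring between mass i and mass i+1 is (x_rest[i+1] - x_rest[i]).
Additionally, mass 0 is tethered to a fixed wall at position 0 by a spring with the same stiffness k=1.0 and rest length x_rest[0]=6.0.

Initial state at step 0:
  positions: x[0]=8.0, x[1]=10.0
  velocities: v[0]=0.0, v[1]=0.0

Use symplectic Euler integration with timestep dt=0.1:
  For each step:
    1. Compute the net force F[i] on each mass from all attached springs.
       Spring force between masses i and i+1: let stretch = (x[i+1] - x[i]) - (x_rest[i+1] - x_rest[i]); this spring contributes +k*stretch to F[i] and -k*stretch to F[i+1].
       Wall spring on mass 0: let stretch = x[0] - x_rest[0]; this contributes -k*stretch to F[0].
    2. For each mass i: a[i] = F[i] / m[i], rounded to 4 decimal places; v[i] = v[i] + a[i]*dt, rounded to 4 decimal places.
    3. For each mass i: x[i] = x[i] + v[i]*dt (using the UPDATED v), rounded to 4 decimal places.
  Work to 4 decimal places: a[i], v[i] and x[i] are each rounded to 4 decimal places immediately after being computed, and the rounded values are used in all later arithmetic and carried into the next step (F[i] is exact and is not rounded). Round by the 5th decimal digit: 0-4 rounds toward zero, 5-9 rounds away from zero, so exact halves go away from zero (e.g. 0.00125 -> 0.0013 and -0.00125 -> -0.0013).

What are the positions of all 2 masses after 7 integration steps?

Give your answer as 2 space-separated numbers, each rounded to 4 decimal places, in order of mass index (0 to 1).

Answer: 7.2213 11.0344

Derivation:
Step 0: x=[8.0000 10.0000] v=[0.0000 0.0000]
Step 1: x=[7.9700 10.0400] v=[-0.3000 0.4000]
Step 2: x=[7.9105 10.1193] v=[-0.5950 0.7930]
Step 3: x=[7.8225 10.2365] v=[-0.8801 1.1721]
Step 4: x=[7.7075 10.3896] v=[-1.1505 1.5307]
Step 5: x=[7.5673 10.5759] v=[-1.4018 1.8625]
Step 6: x=[7.4043 10.7921] v=[-1.6297 2.1616]
Step 7: x=[7.2213 11.0344] v=[-1.8305 2.4228]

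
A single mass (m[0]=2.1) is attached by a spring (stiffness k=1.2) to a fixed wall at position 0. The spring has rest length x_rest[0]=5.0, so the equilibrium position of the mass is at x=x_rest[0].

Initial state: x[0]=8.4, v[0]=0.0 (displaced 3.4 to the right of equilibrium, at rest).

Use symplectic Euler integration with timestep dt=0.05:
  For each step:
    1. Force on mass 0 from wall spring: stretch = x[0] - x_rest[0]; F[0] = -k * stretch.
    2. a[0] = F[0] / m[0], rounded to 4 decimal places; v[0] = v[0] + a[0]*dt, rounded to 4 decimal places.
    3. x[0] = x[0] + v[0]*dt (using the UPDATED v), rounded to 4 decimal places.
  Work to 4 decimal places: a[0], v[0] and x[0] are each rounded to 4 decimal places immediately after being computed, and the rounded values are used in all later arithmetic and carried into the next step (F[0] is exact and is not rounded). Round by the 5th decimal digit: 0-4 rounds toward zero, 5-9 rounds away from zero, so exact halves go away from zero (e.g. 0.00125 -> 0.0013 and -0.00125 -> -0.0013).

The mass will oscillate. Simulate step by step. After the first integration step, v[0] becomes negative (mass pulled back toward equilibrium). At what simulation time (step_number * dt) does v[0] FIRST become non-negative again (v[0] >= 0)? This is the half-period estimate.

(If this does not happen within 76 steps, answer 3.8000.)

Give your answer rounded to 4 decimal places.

Answer: 3.8000

Derivation:
Step 0: x=[8.4000] v=[0.0000]
Step 1: x=[8.3951] v=[-0.0971]
Step 2: x=[8.3854] v=[-0.1941]
Step 3: x=[8.3709] v=[-0.2908]
Step 4: x=[8.3515] v=[-0.3871]
Step 5: x=[8.3274] v=[-0.4829]
Step 6: x=[8.2985] v=[-0.5780]
Step 7: x=[8.2649] v=[-0.6722]
Step 8: x=[8.2266] v=[-0.7655]
Step 9: x=[8.1837] v=[-0.8577]
Step 10: x=[8.1363] v=[-0.9487]
Step 11: x=[8.0844] v=[-1.0383]
Step 12: x=[8.0281] v=[-1.1264]
Step 13: x=[7.9675] v=[-1.2129]
Step 14: x=[7.9026] v=[-1.2977]
Step 15: x=[7.8336] v=[-1.3806]
Step 16: x=[7.7605] v=[-1.4616]
Step 17: x=[7.6835] v=[-1.5405]
Step 18: x=[7.6026] v=[-1.6172]
Step 19: x=[7.5180] v=[-1.6916]
Step 20: x=[7.4298] v=[-1.7635]
Step 21: x=[7.3382] v=[-1.8329]
Step 22: x=[7.2432] v=[-1.8997]
Step 23: x=[7.1450] v=[-1.9638]
Step 24: x=[7.0437] v=[-2.0251]
Step 25: x=[6.9395] v=[-2.0835]
Step 26: x=[6.8326] v=[-2.1389]
Step 27: x=[6.7230] v=[-2.1913]
Step 28: x=[6.6110] v=[-2.2405]
Step 29: x=[6.4967] v=[-2.2865]
Step 30: x=[6.3802] v=[-2.3293]
Step 31: x=[6.2618] v=[-2.3687]
Step 32: x=[6.1416] v=[-2.4048]
Step 33: x=[6.0197] v=[-2.4374]
Step 34: x=[5.8964] v=[-2.4665]
Step 35: x=[5.7718] v=[-2.4921]
Step 36: x=[5.6461] v=[-2.5142]
Step 37: x=[5.5195] v=[-2.5327]
Step 38: x=[5.3921] v=[-2.5475]
Step 39: x=[5.2642] v=[-2.5587]
Step 40: x=[5.1359] v=[-2.5663]
Step 41: x=[5.0074] v=[-2.5702]
Step 42: x=[4.8789] v=[-2.5704]
Step 43: x=[4.7506] v=[-2.5669]
Step 44: x=[4.6226] v=[-2.5598]
Step 45: x=[4.4952] v=[-2.5490]
Step 46: x=[4.3685] v=[-2.5346]
Step 47: x=[4.2427] v=[-2.5166]
Step 48: x=[4.1180] v=[-2.4950]
Step 49: x=[3.9945] v=[-2.4698]
Step 50: x=[3.8724] v=[-2.4411]
Step 51: x=[3.7520] v=[-2.4089]
Step 52: x=[3.6333] v=[-2.3732]
Step 53: x=[3.5166] v=[-2.3342]
Step 54: x=[3.4020] v=[-2.2918]
Step 55: x=[3.2897] v=[-2.2461]
Step 56: x=[3.1798] v=[-2.1972]
Step 57: x=[3.0725] v=[-2.1452]
Step 58: x=[2.9680] v=[-2.0901]
Step 59: x=[2.8664] v=[-2.0320]
Step 60: x=[2.7679] v=[-1.9710]
Step 61: x=[2.6725] v=[-1.9072]
Step 62: x=[2.5805] v=[-1.8407]
Step 63: x=[2.4919] v=[-1.7716]
Step 64: x=[2.4069] v=[-1.6999]
Step 65: x=[2.3256] v=[-1.6258]
Step 66: x=[2.2481] v=[-1.5494]
Step 67: x=[2.1746] v=[-1.4708]
Step 68: x=[2.1051] v=[-1.3901]
Step 69: x=[2.0397] v=[-1.3074]
Step 70: x=[1.9786] v=[-1.2228]
Step 71: x=[1.9218] v=[-1.1365]
Step 72: x=[1.8694] v=[-1.0486]
Step 73: x=[1.8214] v=[-0.9592]
Step 74: x=[1.7780] v=[-0.8684]
Step 75: x=[1.7392] v=[-0.7763]
Step 76: x=[1.7050] v=[-0.6831]
v[0] did not become non-negative within 76 steps; using fallback time=3.8000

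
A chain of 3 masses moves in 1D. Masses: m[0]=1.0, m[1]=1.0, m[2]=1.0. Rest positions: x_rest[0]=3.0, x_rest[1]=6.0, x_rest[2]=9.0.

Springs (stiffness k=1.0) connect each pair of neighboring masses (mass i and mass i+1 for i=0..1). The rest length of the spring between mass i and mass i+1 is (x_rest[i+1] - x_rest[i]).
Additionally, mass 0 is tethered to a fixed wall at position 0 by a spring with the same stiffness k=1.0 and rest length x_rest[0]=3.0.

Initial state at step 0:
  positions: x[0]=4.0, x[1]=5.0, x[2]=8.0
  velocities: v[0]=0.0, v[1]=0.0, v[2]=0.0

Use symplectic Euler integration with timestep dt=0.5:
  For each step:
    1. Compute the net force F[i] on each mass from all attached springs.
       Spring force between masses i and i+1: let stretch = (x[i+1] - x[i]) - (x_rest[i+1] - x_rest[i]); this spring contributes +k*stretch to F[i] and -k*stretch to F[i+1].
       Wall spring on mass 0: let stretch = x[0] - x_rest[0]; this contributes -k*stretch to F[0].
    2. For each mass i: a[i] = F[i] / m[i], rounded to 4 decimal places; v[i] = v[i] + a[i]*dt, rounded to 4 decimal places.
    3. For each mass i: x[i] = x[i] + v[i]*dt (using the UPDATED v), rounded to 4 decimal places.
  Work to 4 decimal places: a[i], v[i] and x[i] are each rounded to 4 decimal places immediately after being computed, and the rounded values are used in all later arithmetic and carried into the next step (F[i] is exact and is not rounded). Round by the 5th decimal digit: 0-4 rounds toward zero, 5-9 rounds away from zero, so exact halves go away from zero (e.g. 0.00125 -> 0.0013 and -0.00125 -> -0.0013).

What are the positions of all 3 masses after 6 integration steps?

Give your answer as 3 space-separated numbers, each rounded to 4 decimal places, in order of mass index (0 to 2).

Step 0: x=[4.0000 5.0000 8.0000] v=[0.0000 0.0000 0.0000]
Step 1: x=[3.2500 5.5000 8.0000] v=[-1.5000 1.0000 0.0000]
Step 2: x=[2.2500 6.0625 8.1250] v=[-2.0000 1.1250 0.2500]
Step 3: x=[1.6406 6.1875 8.4844] v=[-1.2188 0.2500 0.7188]
Step 4: x=[1.7578 5.7500 9.0196] v=[0.2344 -0.8750 1.0704]
Step 5: x=[2.4336 5.1319 9.4874] v=[1.3516 -1.2363 0.9356]
Step 6: x=[3.1756 4.9281 9.6164] v=[1.4840 -0.4077 0.2579]

Answer: 3.1756 4.9281 9.6164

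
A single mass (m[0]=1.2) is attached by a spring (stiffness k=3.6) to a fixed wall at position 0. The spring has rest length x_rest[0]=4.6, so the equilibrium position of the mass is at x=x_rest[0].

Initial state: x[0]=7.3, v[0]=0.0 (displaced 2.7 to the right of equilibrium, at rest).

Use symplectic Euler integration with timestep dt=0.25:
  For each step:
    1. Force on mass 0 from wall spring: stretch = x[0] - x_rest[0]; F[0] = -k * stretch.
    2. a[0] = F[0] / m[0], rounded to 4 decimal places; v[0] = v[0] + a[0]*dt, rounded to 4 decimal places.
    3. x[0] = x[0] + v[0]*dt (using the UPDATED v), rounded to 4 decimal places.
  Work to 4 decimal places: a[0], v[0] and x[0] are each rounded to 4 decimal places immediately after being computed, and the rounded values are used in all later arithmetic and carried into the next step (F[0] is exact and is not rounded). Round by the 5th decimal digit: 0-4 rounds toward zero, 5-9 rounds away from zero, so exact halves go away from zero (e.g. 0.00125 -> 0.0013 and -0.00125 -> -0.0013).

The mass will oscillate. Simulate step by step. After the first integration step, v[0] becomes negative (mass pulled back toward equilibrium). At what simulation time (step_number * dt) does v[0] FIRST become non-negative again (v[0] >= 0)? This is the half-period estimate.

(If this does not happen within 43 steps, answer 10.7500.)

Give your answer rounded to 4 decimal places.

Step 0: x=[7.3000] v=[0.0000]
Step 1: x=[6.7938] v=[-2.0250]
Step 2: x=[5.8762] v=[-3.6704]
Step 3: x=[4.7193] v=[-4.6276]
Step 4: x=[3.5400] v=[-4.7171]
Step 5: x=[2.5595] v=[-3.9221]
Step 6: x=[1.9616] v=[-2.3917]
Step 7: x=[1.8584] v=[-0.4129]
Step 8: x=[2.2692] v=[1.6433]
First v>=0 after going negative at step 8, time=2.0000

Answer: 2.0000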